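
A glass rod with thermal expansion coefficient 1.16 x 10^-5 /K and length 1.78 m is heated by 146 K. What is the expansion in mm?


Thermal expansion formula: dL = alpha * L0 * dT
  dL = (1.16 x 10^-5) * 1.78 * 146 = 0.00301461 m
Convert to mm: 0.00301461 * 1000 = 3.0146 mm

3.0146 mm


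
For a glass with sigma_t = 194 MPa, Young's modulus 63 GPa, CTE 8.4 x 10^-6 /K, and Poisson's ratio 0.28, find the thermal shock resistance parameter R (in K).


Thermal shock resistance: R = sigma * (1 - nu) / (E * alpha)
  Numerator = 194 * (1 - 0.28) = 139.68
  Denominator = 63 * 1000 * (8.4 x 10^-6) = 0.5292
  R = 139.68 / 0.5292 = 263.9 K

263.9 K


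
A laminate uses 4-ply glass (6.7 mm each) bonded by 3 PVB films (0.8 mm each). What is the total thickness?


Total thickness = glass contribution + PVB contribution
  Glass: 4 * 6.7 = 26.8 mm
  PVB: 3 * 0.8 = 2.4 mm
  Total = 26.8 + 2.4 = 29.2 mm

29.2 mm


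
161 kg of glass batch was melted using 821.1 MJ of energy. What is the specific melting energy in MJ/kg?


Rearrange E = m * s for s:
  s = E / m
  s = 821.1 / 161 = 5.1 MJ/kg

5.1 MJ/kg


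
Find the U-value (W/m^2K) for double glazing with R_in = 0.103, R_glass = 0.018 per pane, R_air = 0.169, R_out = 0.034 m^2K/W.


Total thermal resistance (series):
  R_total = R_in + R_glass + R_air + R_glass + R_out
  R_total = 0.103 + 0.018 + 0.169 + 0.018 + 0.034 = 0.342 m^2K/W
U-value = 1 / R_total = 1 / 0.342 = 2.924 W/m^2K

2.924 W/m^2K


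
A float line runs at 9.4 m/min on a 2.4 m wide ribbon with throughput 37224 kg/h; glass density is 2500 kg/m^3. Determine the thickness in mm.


Ribbon cross-section from mass balance:
  Volume rate = throughput / density = 37224 / 2500 = 14.8896 m^3/h
  thickness = volume rate / (speed * 60 * width), i.e.
  thickness = throughput / (60 * speed * width * density) * 1000
  thickness = 37224 / (60 * 9.4 * 2.4 * 2500) * 1000 = 11.0 mm

11.0 mm


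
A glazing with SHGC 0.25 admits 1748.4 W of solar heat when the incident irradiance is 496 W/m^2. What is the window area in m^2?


Rearrange Q = Area * SHGC * Irradiance:
  Area = Q / (SHGC * Irradiance)
  Area = 1748.4 / (0.25 * 496) = 14.1 m^2

14.1 m^2


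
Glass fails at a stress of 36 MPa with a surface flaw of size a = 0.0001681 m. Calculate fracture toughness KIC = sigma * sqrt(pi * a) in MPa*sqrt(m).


Fracture toughness: KIC = sigma * sqrt(pi * a)
  pi * a = pi * 0.0001681 = 0.000528102
  sqrt(pi * a) = 0.02298
  KIC = 36 * 0.02298 = 0.827 MPa*sqrt(m)

0.827 MPa*sqrt(m)


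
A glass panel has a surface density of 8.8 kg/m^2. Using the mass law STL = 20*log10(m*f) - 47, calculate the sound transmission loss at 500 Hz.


Mass law: STL = 20 * log10(m * f) - 47
  m * f = 8.8 * 500 = 4400
  log10(4400) = 3.64345
  STL = 20 * 3.64345 - 47 = 72.869 - 47 = 25.9 dB

25.9 dB


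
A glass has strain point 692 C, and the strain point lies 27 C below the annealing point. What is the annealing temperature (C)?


T_anneal = T_strain + gap:
  T_anneal = 692 + 27 = 719 C

719 C


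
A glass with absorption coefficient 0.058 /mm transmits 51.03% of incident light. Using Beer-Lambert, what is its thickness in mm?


Rearrange T = exp(-alpha * thickness):
  thickness = -ln(T) / alpha
  T = 51.03/100 = 0.5103
  ln(T) = -0.67276
  -ln(T) = 0.67276
  thickness = 0.67276 / 0.058 = 11.6 mm

11.6 mm


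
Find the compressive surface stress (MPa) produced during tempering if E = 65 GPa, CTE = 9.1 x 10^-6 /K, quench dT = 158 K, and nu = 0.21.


Tempering stress: sigma = E * alpha * dT / (1 - nu)
  E (MPa) = 65 * 1000 = 65000
  Numerator = 65000 * (9.1 x 10^-6) * 158 = 93.457
  Denominator = 1 - 0.21 = 0.79
  sigma = 93.457 / 0.79 = 118.3 MPa

118.3 MPa


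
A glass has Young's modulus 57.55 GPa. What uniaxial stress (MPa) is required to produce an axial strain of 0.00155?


Rearrange E = sigma / epsilon:
  sigma = E * epsilon
  E (MPa) = 57.55 * 1000 = 57550
  sigma = 57550 * 0.00155 = 89.2 MPa

89.2 MPa


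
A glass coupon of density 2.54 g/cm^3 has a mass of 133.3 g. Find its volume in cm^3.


Rearrange rho = m / V:
  V = m / rho
  V = 133.3 / 2.54 = 52.48 cm^3

52.48 cm^3


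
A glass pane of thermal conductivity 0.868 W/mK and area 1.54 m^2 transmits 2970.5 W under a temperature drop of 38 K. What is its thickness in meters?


Fourier's law: t = k * A * dT / Q
  t = 0.868 * 1.54 * 38 / 2970.5
  t = 50.79536 / 2970.5 = 0.0171 m

0.0171 m


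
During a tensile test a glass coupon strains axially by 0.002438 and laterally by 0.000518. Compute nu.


Poisson's ratio: nu = lateral strain / axial strain
  nu = 0.000518 / 0.002438 = 0.2125

0.2125


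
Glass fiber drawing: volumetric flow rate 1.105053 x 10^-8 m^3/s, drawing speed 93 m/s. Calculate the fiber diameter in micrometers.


Cross-sectional area from continuity:
  A = Q / v = 1.105053 x 10^-8 / 93 = 1.188229 x 10^-10 m^2
Diameter from circular cross-section:
  d = sqrt(4A / pi) * 10^6 (m -> um)
  d = sqrt(4 * 1.188229 x 10^-10 / pi) * 10^6 = 12.3 um

12.3 um


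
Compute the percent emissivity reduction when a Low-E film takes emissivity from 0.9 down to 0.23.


Percentage reduction = (1 - coated/uncoated) * 100
  Ratio = 0.23 / 0.9 = 0.2556
  Reduction = (1 - 0.2556) * 100 = 74.4%

74.4%


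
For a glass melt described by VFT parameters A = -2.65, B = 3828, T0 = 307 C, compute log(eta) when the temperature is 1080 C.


VFT equation: log(eta) = A + B / (T - T0)
  T - T0 = 1080 - 307 = 773
  B / (T - T0) = 3828 / 773 = 4.952
  log(eta) = -2.65 + 4.952 = 2.302

2.302


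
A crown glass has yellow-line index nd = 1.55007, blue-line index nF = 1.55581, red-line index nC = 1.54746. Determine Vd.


Abbe number formula: Vd = (nd - 1) / (nF - nC)
  nd - 1 = 1.55007 - 1 = 0.55007
  nF - nC = 1.55581 - 1.54746 = 0.00835
  Vd = 0.55007 / 0.00835 = 65.88

65.88


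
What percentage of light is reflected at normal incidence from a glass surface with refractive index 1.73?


Fresnel reflectance at normal incidence:
  R = ((n - 1)/(n + 1))^2
  (n - 1)/(n + 1) = (1.73 - 1)/(1.73 + 1) = 0.267399
  R = 0.267399^2 = 0.0715022
  R(%) = 0.0715022 * 100 = 7.15%

7.15%


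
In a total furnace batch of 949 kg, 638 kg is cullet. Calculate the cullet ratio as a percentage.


Cullet ratio = (cullet mass / total batch mass) * 100
  Ratio = 638 / 949 * 100 = 67.23%

67.23%


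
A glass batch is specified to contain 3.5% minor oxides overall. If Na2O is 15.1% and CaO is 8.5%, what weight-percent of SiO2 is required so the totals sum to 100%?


Known pieces sum to 100%:
  SiO2 = 100 - (others + Na2O + CaO)
  SiO2 = 100 - (3.5 + 15.1 + 8.5) = 72.9%

72.9%


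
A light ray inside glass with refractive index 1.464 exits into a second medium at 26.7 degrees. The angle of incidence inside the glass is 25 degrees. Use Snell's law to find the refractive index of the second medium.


Apply Snell's law: n1 * sin(theta1) = n2 * sin(theta2)
  n2 = n1 * sin(theta1) / sin(theta2)
  sin(25) = 0.422618
  sin(26.7) = 0.449319
  n2 = 1.464 * 0.422618 / 0.449319 = 1.377

1.377


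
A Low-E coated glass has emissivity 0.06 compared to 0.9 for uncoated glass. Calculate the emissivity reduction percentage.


Percentage reduction = (1 - coated/uncoated) * 100
  Ratio = 0.06 / 0.9 = 0.0667
  Reduction = (1 - 0.0667) * 100 = 93.3%

93.3%


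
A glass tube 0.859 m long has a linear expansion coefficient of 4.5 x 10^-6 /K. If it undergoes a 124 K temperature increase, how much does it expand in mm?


Thermal expansion formula: dL = alpha * L0 * dT
  dL = (4.5 x 10^-6) * 0.859 * 124 = 0.00047932 m
Convert to mm: 0.00047932 * 1000 = 0.4793 mm

0.4793 mm


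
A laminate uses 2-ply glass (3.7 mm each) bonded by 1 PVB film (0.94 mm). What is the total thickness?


Total thickness = glass contribution + PVB contribution
  Glass: 2 * 3.7 = 7.4 mm
  PVB: 1 * 0.94 = 0.94 mm
  Total = 7.4 + 0.94 = 8.34 mm

8.34 mm


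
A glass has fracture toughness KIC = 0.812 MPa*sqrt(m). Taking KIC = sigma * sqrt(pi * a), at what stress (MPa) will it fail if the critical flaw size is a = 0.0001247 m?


Rearrange KIC = sigma * sqrt(pi * a):
  sigma = KIC / sqrt(pi * a)
  sqrt(pi * 0.0001247) = 0.019793
  sigma = 0.812 / 0.019793 = 41.02 MPa

41.02 MPa


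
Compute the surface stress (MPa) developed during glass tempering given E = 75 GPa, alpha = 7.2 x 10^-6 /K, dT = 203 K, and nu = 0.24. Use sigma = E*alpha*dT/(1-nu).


Tempering stress: sigma = E * alpha * dT / (1 - nu)
  E (MPa) = 75 * 1000 = 75000
  Numerator = 75000 * (7.2 x 10^-6) * 203 = 109.62
  Denominator = 1 - 0.24 = 0.76
  sigma = 109.62 / 0.76 = 144.2 MPa

144.2 MPa


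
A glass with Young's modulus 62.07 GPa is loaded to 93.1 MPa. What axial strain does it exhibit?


Rearrange E = sigma / epsilon:
  epsilon = sigma / E
  E (MPa) = 62.07 * 1000 = 62070
  epsilon = 93.1 / 62070 = 0.0015

0.0015


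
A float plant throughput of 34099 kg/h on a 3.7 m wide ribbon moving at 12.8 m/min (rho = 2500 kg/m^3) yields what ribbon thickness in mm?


Ribbon cross-section from mass balance:
  Volume rate = throughput / density = 34099 / 2500 = 13.6396 m^3/h
  thickness = volume rate / (speed * 60 * width), i.e.
  thickness = throughput / (60 * speed * width * density) * 1000
  thickness = 34099 / (60 * 12.8 * 3.7 * 2500) * 1000 = 4.8 mm

4.8 mm


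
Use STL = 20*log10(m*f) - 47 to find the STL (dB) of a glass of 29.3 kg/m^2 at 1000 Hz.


Mass law: STL = 20 * log10(m * f) - 47
  m * f = 29.3 * 1000 = 29300
  log10(29300) = 4.46687
  STL = 20 * 4.46687 - 47 = 89.3374 - 47 = 42.3 dB

42.3 dB


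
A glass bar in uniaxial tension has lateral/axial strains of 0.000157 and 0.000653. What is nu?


Poisson's ratio: nu = lateral strain / axial strain
  nu = 0.000157 / 0.000653 = 0.2404

0.2404


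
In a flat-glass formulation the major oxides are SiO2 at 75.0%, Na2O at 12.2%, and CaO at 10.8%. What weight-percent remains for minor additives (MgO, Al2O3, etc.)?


Sum the three major oxides:
  SiO2 + Na2O + CaO = 75.0 + 12.2 + 10.8 = 98.0%
Subtract from 100%:
  Others = 100 - 98.0 = 2.0%

2.0%


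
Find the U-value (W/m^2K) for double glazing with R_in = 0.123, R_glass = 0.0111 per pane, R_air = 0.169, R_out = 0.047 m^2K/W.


Total thermal resistance (series):
  R_total = R_in + R_glass + R_air + R_glass + R_out
  R_total = 0.123 + 0.0111 + 0.169 + 0.0111 + 0.047 = 0.3612 m^2K/W
U-value = 1 / R_total = 1 / 0.3612 = 2.769 W/m^2K

2.769 W/m^2K


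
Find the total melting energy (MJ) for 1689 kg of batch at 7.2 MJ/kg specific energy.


Total energy = mass * specific energy
  E = 1689 * 7.2 = 12160.8 MJ

12160.8 MJ


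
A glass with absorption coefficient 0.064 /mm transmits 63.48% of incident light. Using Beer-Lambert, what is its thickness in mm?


Rearrange T = exp(-alpha * thickness):
  thickness = -ln(T) / alpha
  T = 63.48/100 = 0.6348
  ln(T) = -0.45445
  -ln(T) = 0.45445
  thickness = 0.45445 / 0.064 = 7.1 mm

7.1 mm


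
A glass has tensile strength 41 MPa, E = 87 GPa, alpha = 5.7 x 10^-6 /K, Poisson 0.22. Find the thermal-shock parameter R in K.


Thermal shock resistance: R = sigma * (1 - nu) / (E * alpha)
  Numerator = 41 * (1 - 0.22) = 31.98
  Denominator = 87 * 1000 * (5.7 x 10^-6) = 0.4959
  R = 31.98 / 0.4959 = 64.5 K

64.5 K


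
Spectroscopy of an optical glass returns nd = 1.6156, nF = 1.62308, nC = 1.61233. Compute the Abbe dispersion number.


Abbe number formula: Vd = (nd - 1) / (nF - nC)
  nd - 1 = 1.6156 - 1 = 0.6156
  nF - nC = 1.62308 - 1.61233 = 0.01075
  Vd = 0.6156 / 0.01075 = 57.27

57.27


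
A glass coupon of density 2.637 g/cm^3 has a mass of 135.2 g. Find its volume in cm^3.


Rearrange rho = m / V:
  V = m / rho
  V = 135.2 / 2.637 = 51.27 cm^3

51.27 cm^3


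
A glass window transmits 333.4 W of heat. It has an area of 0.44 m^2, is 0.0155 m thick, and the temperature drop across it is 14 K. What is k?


Fourier's law rearranged: k = Q * t / (A * dT)
  Numerator = 333.4 * 0.0155 = 5.1677
  Denominator = 0.44 * 14 = 6.16
  k = 5.1677 / 6.16 = 0.839 W/mK

0.839 W/mK


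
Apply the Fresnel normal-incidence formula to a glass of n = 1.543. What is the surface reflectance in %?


Fresnel reflectance at normal incidence:
  R = ((n - 1)/(n + 1))^2
  (n - 1)/(n + 1) = (1.543 - 1)/(1.543 + 1) = 0.213527
  R = 0.213527^2 = 0.0455938
  R(%) = 0.0455938 * 100 = 4.559%

4.559%


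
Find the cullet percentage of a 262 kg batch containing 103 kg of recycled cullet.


Cullet ratio = (cullet mass / total batch mass) * 100
  Ratio = 103 / 262 * 100 = 39.31%

39.31%


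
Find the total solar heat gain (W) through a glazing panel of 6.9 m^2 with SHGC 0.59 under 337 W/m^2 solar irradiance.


Solar heat gain: Q = Area * SHGC * Irradiance
  Q = 6.9 * 0.59 * 337 = 1371.9 W

1371.9 W


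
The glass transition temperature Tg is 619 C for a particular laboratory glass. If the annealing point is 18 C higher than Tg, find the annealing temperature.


The annealing temperature is Tg plus the offset:
  T_anneal = 619 + 18 = 637 C

637 C


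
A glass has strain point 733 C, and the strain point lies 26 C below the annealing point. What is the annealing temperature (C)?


T_anneal = T_strain + gap:
  T_anneal = 733 + 26 = 759 C

759 C


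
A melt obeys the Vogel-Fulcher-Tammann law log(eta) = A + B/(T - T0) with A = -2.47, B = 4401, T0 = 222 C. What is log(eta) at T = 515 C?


VFT equation: log(eta) = A + B / (T - T0)
  T - T0 = 515 - 222 = 293
  B / (T - T0) = 4401 / 293 = 15.02
  log(eta) = -2.47 + 15.02 = 12.55

12.55


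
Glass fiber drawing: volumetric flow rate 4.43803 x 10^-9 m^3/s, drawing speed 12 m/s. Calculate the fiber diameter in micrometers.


Cross-sectional area from continuity:
  A = Q / v = 4.43803 x 10^-9 / 12 = 3.698358 x 10^-10 m^2
Diameter from circular cross-section:
  d = sqrt(4A / pi) * 10^6 (m -> um)
  d = sqrt(4 * 3.698358 x 10^-10 / pi) * 10^6 = 21.7 um

21.7 um


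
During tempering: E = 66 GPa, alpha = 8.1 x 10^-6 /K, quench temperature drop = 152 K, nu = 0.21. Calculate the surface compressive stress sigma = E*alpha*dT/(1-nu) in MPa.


Tempering stress: sigma = E * alpha * dT / (1 - nu)
  E (MPa) = 66 * 1000 = 66000
  Numerator = 66000 * (8.1 x 10^-6) * 152 = 81.2592
  Denominator = 1 - 0.21 = 0.79
  sigma = 81.2592 / 0.79 = 102.9 MPa

102.9 MPa


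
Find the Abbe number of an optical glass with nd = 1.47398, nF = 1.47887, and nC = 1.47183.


Abbe number formula: Vd = (nd - 1) / (nF - nC)
  nd - 1 = 1.47398 - 1 = 0.47398
  nF - nC = 1.47887 - 1.47183 = 0.00704
  Vd = 0.47398 / 0.00704 = 67.33

67.33


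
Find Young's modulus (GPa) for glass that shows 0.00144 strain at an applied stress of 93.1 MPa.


Young's modulus: E = stress / strain
  E = 93.1 MPa / 0.00144 = 64652.78 MPa
Convert to GPa: 64652.78 / 1000 = 64.65 GPa

64.65 GPa


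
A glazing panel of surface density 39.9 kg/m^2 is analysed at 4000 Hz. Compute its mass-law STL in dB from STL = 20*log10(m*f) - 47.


Mass law: STL = 20 * log10(m * f) - 47
  m * f = 39.9 * 4000 = 159600
  log10(159600) = 5.20303
  STL = 20 * 5.20303 - 47 = 104.0606 - 47 = 57.1 dB

57.1 dB


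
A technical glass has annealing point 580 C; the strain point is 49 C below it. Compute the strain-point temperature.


Strain point = annealing point - difference:
  T_strain = 580 - 49 = 531 C

531 C


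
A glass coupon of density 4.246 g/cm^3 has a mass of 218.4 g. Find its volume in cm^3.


Rearrange rho = m / V:
  V = m / rho
  V = 218.4 / 4.246 = 51.437 cm^3

51.437 cm^3


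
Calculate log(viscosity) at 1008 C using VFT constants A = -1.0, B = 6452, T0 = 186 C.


VFT equation: log(eta) = A + B / (T - T0)
  T - T0 = 1008 - 186 = 822
  B / (T - T0) = 6452 / 822 = 7.849
  log(eta) = -1.0 + 7.849 = 6.849

6.849


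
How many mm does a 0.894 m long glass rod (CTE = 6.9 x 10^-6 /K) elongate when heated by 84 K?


Thermal expansion formula: dL = alpha * L0 * dT
  dL = (6.9 x 10^-6) * 0.894 * 84 = 0.00051816 m
Convert to mm: 0.00051816 * 1000 = 0.5182 mm

0.5182 mm


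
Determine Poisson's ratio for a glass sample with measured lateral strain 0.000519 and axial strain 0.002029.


Poisson's ratio: nu = lateral strain / axial strain
  nu = 0.000519 / 0.002029 = 0.2558

0.2558


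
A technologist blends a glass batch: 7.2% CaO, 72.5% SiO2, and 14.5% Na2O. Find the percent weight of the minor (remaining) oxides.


Sum the three major oxides:
  SiO2 + Na2O + CaO = 72.5 + 14.5 + 7.2 = 94.2%
Subtract from 100%:
  Others = 100 - 94.2 = 5.8%

5.8%


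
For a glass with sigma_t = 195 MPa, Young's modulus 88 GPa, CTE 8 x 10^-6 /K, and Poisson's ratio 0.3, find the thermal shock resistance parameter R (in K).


Thermal shock resistance: R = sigma * (1 - nu) / (E * alpha)
  Numerator = 195 * (1 - 0.3) = 136.5
  Denominator = 88 * 1000 * (8 x 10^-6) = 0.704
  R = 136.5 / 0.704 = 193.9 K

193.9 K


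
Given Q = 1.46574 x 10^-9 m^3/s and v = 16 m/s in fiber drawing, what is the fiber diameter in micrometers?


Cross-sectional area from continuity:
  A = Q / v = 1.46574 x 10^-9 / 16 = 9.160875 x 10^-11 m^2
Diameter from circular cross-section:
  d = sqrt(4A / pi) * 10^6 (m -> um)
  d = sqrt(4 * 9.160875 x 10^-11 / pi) * 10^6 = 10.8 um

10.8 um


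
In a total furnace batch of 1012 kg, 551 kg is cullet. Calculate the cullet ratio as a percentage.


Cullet ratio = (cullet mass / total batch mass) * 100
  Ratio = 551 / 1012 * 100 = 54.45%

54.45%


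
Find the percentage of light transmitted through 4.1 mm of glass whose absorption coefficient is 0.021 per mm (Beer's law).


Beer-Lambert law: T = exp(-alpha * thickness)
  exponent = -0.021 * 4.1 = -0.0861
  T = exp(-0.0861) = 0.9175
  Percentage = 0.9175 * 100 = 91.75%

91.75%


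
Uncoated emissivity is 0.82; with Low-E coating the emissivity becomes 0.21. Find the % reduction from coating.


Percentage reduction = (1 - coated/uncoated) * 100
  Ratio = 0.21 / 0.82 = 0.2561
  Reduction = (1 - 0.2561) * 100 = 74.4%

74.4%


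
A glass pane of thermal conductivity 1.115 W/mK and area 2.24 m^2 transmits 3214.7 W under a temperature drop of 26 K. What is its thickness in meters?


Fourier's law: t = k * A * dT / Q
  t = 1.115 * 2.24 * 26 / 3214.7
  t = 64.9376 / 3214.7 = 0.0202 m

0.0202 m


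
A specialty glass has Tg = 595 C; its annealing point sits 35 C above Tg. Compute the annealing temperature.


The annealing temperature is Tg plus the offset:
  T_anneal = 595 + 35 = 630 C

630 C


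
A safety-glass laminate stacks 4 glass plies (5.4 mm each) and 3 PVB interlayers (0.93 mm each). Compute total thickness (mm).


Total thickness = glass contribution + PVB contribution
  Glass: 4 * 5.4 = 21.6 mm
  PVB: 3 * 0.93 = 2.79 mm
  Total = 21.6 + 2.79 = 24.39 mm

24.39 mm


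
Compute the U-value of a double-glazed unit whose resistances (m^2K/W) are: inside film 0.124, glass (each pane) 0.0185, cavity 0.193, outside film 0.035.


Total thermal resistance (series):
  R_total = R_in + R_glass + R_air + R_glass + R_out
  R_total = 0.124 + 0.0185 + 0.193 + 0.0185 + 0.035 = 0.389 m^2K/W
U-value = 1 / R_total = 1 / 0.389 = 2.571 W/m^2K

2.571 W/m^2K


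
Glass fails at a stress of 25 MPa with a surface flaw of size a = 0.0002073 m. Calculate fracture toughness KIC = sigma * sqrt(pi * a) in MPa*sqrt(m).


Fracture toughness: KIC = sigma * sqrt(pi * a)
  pi * a = pi * 0.0002073 = 0.000651252
  sqrt(pi * a) = 0.02552
  KIC = 25 * 0.02552 = 0.638 MPa*sqrt(m)

0.638 MPa*sqrt(m)


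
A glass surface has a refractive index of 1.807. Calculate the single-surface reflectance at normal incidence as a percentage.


Fresnel reflectance at normal incidence:
  R = ((n - 1)/(n + 1))^2
  (n - 1)/(n + 1) = (1.807 - 1)/(1.807 + 1) = 0.287496
  R = 0.287496^2 = 0.082654
  R(%) = 0.082654 * 100 = 8.265%

8.265%


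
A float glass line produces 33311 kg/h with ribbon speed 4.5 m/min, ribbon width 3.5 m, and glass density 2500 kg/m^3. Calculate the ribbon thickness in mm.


Ribbon cross-section from mass balance:
  Volume rate = throughput / density = 33311 / 2500 = 13.3244 m^3/h
  thickness = volume rate / (speed * 60 * width), i.e.
  thickness = throughput / (60 * speed * width * density) * 1000
  thickness = 33311 / (60 * 4.5 * 3.5 * 2500) * 1000 = 14.1 mm

14.1 mm


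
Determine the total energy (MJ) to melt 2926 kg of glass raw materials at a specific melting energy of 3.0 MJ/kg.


Total energy = mass * specific energy
  E = 2926 * 3.0 = 8778 MJ

8778 MJ


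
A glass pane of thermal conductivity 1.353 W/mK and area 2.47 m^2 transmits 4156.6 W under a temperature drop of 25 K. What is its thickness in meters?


Fourier's law: t = k * A * dT / Q
  t = 1.353 * 2.47 * 25 / 4156.6
  t = 83.54775 / 4156.6 = 0.0201 m

0.0201 m


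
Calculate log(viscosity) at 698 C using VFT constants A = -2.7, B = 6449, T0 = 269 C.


VFT equation: log(eta) = A + B / (T - T0)
  T - T0 = 698 - 269 = 429
  B / (T - T0) = 6449 / 429 = 15.033
  log(eta) = -2.7 + 15.033 = 12.333

12.333


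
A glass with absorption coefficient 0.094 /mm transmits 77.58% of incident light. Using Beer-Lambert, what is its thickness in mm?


Rearrange T = exp(-alpha * thickness):
  thickness = -ln(T) / alpha
  T = 77.58/100 = 0.7758
  ln(T) = -0.25386
  -ln(T) = 0.25386
  thickness = 0.25386 / 0.094 = 2.7 mm

2.7 mm


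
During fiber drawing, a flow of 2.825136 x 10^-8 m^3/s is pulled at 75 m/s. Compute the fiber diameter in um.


Cross-sectional area from continuity:
  A = Q / v = 2.825136 x 10^-8 / 75 = 3.766848 x 10^-10 m^2
Diameter from circular cross-section:
  d = sqrt(4A / pi) * 10^6 (m -> um)
  d = sqrt(4 * 3.766848 x 10^-10 / pi) * 10^6 = 21.9 um

21.9 um


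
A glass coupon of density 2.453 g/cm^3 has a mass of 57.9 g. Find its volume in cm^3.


Rearrange rho = m / V:
  V = m / rho
  V = 57.9 / 2.453 = 23.604 cm^3

23.604 cm^3


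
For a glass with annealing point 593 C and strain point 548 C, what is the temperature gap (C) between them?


Gap = T_anneal - T_strain:
  gap = 593 - 548 = 45 C

45 C


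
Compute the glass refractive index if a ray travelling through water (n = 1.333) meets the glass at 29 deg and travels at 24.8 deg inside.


Apply Snell's law: n1 * sin(theta1) = n2 * sin(theta2)
  n2 = n1 * sin(theta1) / sin(theta2)
  sin(29) = 0.48481
  sin(24.8) = 0.419452
  n2 = 1.333 * 0.48481 / 0.419452 = 1.5407

1.5407


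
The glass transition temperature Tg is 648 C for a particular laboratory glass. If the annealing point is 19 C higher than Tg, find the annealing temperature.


The annealing temperature is Tg plus the offset:
  T_anneal = 648 + 19 = 667 C

667 C


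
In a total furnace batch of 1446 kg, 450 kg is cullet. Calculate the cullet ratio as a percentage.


Cullet ratio = (cullet mass / total batch mass) * 100
  Ratio = 450 / 1446 * 100 = 31.12%

31.12%


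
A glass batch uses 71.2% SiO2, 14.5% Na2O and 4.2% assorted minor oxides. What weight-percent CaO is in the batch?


Pieces sum to 100%:
  CaO = 100 - (SiO2 + Na2O + others)
  CaO = 100 - (71.2 + 14.5 + 4.2) = 10.1%

10.1%


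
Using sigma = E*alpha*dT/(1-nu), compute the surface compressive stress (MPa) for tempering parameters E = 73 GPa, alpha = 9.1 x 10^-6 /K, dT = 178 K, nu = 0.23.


Tempering stress: sigma = E * alpha * dT / (1 - nu)
  E (MPa) = 73 * 1000 = 73000
  Numerator = 73000 * (9.1 x 10^-6) * 178 = 118.2454
  Denominator = 1 - 0.23 = 0.77
  sigma = 118.2454 / 0.77 = 153.6 MPa

153.6 MPa


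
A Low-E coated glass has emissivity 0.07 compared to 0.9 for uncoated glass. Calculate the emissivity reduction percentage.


Percentage reduction = (1 - coated/uncoated) * 100
  Ratio = 0.07 / 0.9 = 0.0778
  Reduction = (1 - 0.0778) * 100 = 92.2%

92.2%


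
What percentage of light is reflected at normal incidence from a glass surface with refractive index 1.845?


Fresnel reflectance at normal incidence:
  R = ((n - 1)/(n + 1))^2
  (n - 1)/(n + 1) = (1.845 - 1)/(1.845 + 1) = 0.297012
  R = 0.297012^2 = 0.0882161
  R(%) = 0.0882161 * 100 = 8.822%

8.822%


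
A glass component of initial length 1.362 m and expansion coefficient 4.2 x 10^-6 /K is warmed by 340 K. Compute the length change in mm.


Thermal expansion formula: dL = alpha * L0 * dT
  dL = (4.2 x 10^-6) * 1.362 * 340 = 0.00194494 m
Convert to mm: 0.00194494 * 1000 = 1.9449 mm

1.9449 mm


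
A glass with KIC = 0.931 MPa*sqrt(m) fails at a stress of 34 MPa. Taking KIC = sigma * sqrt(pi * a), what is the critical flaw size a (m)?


Rearrange KIC = sigma * sqrt(pi * a):
  sqrt(pi * a) = KIC / sigma
  sqrt(pi * a) = 0.931 / 34 = 0.027382
  a = (KIC / sigma)^2 / pi
  a = 0.027382^2 / pi = 0.0002387 m

0.0002387 m


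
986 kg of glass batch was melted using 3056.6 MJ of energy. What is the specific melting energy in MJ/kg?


Rearrange E = m * s for s:
  s = E / m
  s = 3056.6 / 986 = 3.1 MJ/kg

3.1 MJ/kg


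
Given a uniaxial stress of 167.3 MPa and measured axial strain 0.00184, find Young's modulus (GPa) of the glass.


Young's modulus: E = stress / strain
  E = 167.3 MPa / 0.00184 = 90923.91 MPa
Convert to GPa: 90923.91 / 1000 = 90.92 GPa

90.92 GPa


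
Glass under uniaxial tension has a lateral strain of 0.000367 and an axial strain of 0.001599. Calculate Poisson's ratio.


Poisson's ratio: nu = lateral strain / axial strain
  nu = 0.000367 / 0.001599 = 0.2295

0.2295


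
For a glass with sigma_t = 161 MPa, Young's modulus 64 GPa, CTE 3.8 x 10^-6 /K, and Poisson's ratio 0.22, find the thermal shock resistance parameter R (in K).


Thermal shock resistance: R = sigma * (1 - nu) / (E * alpha)
  Numerator = 161 * (1 - 0.22) = 125.58
  Denominator = 64 * 1000 * (3.8 x 10^-6) = 0.2432
  R = 125.58 / 0.2432 = 516.4 K

516.4 K


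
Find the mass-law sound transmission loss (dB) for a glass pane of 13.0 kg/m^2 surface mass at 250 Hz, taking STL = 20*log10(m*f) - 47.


Mass law: STL = 20 * log10(m * f) - 47
  m * f = 13.0 * 250 = 3250
  log10(3250) = 3.51188
  STL = 20 * 3.51188 - 47 = 70.2376 - 47 = 23.2 dB

23.2 dB


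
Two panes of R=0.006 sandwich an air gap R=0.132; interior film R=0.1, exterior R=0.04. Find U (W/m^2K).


Total thermal resistance (series):
  R_total = R_in + R_glass + R_air + R_glass + R_out
  R_total = 0.1 + 0.006 + 0.132 + 0.006 + 0.04 = 0.284 m^2K/W
U-value = 1 / R_total = 1 / 0.284 = 3.521 W/m^2K

3.521 W/m^2K


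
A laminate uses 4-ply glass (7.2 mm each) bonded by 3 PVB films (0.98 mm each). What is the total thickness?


Total thickness = glass contribution + PVB contribution
  Glass: 4 * 7.2 = 28.8 mm
  PVB: 3 * 0.98 = 2.94 mm
  Total = 28.8 + 2.94 = 31.74 mm

31.74 mm


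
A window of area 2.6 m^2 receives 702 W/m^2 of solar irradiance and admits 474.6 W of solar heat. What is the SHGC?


Rearrange Q = Area * SHGC * Irradiance:
  SHGC = Q / (Area * Irradiance)
  SHGC = 474.6 / (2.6 * 702) = 0.26

0.26


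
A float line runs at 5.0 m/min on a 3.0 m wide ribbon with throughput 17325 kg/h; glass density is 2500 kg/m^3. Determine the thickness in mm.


Ribbon cross-section from mass balance:
  Volume rate = throughput / density = 17325 / 2500 = 6.93 m^3/h
  thickness = volume rate / (speed * 60 * width), i.e.
  thickness = throughput / (60 * speed * width * density) * 1000
  thickness = 17325 / (60 * 5.0 * 3.0 * 2500) * 1000 = 7.7 mm

7.7 mm


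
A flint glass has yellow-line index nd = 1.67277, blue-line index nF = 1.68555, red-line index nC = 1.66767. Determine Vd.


Abbe number formula: Vd = (nd - 1) / (nF - nC)
  nd - 1 = 1.67277 - 1 = 0.67277
  nF - nC = 1.68555 - 1.66767 = 0.01788
  Vd = 0.67277 / 0.01788 = 37.63

37.63


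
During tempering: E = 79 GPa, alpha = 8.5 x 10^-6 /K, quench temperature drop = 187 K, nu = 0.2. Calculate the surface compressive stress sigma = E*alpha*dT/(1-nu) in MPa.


Tempering stress: sigma = E * alpha * dT / (1 - nu)
  E (MPa) = 79 * 1000 = 79000
  Numerator = 79000 * (8.5 x 10^-6) * 187 = 125.5705
  Denominator = 1 - 0.2 = 0.8
  sigma = 125.5705 / 0.8 = 157.0 MPa

157.0 MPa


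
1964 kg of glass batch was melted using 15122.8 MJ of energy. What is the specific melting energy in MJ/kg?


Rearrange E = m * s for s:
  s = E / m
  s = 15122.8 / 1964 = 7.7 MJ/kg

7.7 MJ/kg


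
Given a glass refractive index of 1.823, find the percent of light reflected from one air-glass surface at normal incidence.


Fresnel reflectance at normal incidence:
  R = ((n - 1)/(n + 1))^2
  (n - 1)/(n + 1) = (1.823 - 1)/(1.823 + 1) = 0.291534
  R = 0.291534^2 = 0.0849921
  R(%) = 0.0849921 * 100 = 8.499%

8.499%


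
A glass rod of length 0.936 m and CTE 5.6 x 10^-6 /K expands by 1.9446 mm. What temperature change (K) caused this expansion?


Rearrange dL = alpha * L0 * dT for dT:
  dT = dL / (alpha * L0)
  dL (m) = 1.9446 / 1000 = 0.0019446
  dT = 0.0019446 / ((5.6 x 10^-6) * 0.936) = 371.0 K

371.0 K


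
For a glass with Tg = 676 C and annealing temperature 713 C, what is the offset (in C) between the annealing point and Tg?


Offset = T_anneal - Tg:
  offset = 713 - 676 = 37 C

37 C


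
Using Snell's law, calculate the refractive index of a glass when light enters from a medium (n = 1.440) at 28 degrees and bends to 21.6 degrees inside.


Apply Snell's law: n1 * sin(theta1) = n2 * sin(theta2)
  n2 = n1 * sin(theta1) / sin(theta2)
  sin(28) = 0.469472
  sin(21.6) = 0.368125
  n2 = 1.440 * 0.469472 / 0.368125 = 1.8364

1.8364


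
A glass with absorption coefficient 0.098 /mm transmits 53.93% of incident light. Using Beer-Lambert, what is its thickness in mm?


Rearrange T = exp(-alpha * thickness):
  thickness = -ln(T) / alpha
  T = 53.93/100 = 0.5393
  ln(T) = -0.61748
  -ln(T) = 0.61748
  thickness = 0.61748 / 0.098 = 6.3 mm

6.3 mm


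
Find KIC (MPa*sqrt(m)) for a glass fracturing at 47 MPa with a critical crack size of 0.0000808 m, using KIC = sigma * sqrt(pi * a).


Fracture toughness: KIC = sigma * sqrt(pi * a)
  pi * a = pi * 0.0000808 = 0.000253841
  sqrt(pi * a) = 0.015932
  KIC = 47 * 0.015932 = 0.749 MPa*sqrt(m)

0.749 MPa*sqrt(m)


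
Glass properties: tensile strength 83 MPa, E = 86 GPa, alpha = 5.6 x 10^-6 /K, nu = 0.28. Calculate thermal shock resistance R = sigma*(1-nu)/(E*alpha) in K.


Thermal shock resistance: R = sigma * (1 - nu) / (E * alpha)
  Numerator = 83 * (1 - 0.28) = 59.76
  Denominator = 86 * 1000 * (5.6 x 10^-6) = 0.4816
  R = 59.76 / 0.4816 = 124.1 K

124.1 K


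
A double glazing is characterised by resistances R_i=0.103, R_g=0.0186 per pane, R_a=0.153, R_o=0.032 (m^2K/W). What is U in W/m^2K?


Total thermal resistance (series):
  R_total = R_in + R_glass + R_air + R_glass + R_out
  R_total = 0.103 + 0.0186 + 0.153 + 0.0186 + 0.032 = 0.3252 m^2K/W
U-value = 1 / R_total = 1 / 0.3252 = 3.075 W/m^2K

3.075 W/m^2K


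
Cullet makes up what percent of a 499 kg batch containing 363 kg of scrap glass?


Cullet ratio = (cullet mass / total batch mass) * 100
  Ratio = 363 / 499 * 100 = 72.75%

72.75%


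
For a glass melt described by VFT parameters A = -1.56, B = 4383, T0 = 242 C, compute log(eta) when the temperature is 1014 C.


VFT equation: log(eta) = A + B / (T - T0)
  T - T0 = 1014 - 242 = 772
  B / (T - T0) = 4383 / 772 = 5.677
  log(eta) = -1.56 + 5.677 = 4.117

4.117


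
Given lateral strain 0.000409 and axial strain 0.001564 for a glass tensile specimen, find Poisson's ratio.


Poisson's ratio: nu = lateral strain / axial strain
  nu = 0.000409 / 0.001564 = 0.2615

0.2615


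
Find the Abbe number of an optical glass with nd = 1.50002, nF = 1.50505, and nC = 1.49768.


Abbe number formula: Vd = (nd - 1) / (nF - nC)
  nd - 1 = 1.50002 - 1 = 0.50002
  nF - nC = 1.50505 - 1.49768 = 0.00737
  Vd = 0.50002 / 0.00737 = 67.85

67.85


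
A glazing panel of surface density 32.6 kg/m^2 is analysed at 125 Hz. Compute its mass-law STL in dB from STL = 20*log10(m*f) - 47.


Mass law: STL = 20 * log10(m * f) - 47
  m * f = 32.6 * 125 = 4075
  log10(4075) = 3.61013
  STL = 20 * 3.61013 - 47 = 72.2026 - 47 = 25.2 dB

25.2 dB


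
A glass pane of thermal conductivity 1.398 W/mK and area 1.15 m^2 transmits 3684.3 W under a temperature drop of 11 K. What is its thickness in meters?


Fourier's law: t = k * A * dT / Q
  t = 1.398 * 1.15 * 11 / 3684.3
  t = 17.6847 / 3684.3 = 0.0048 m

0.0048 m


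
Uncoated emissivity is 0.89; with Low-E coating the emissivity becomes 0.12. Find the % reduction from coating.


Percentage reduction = (1 - coated/uncoated) * 100
  Ratio = 0.12 / 0.89 = 0.1348
  Reduction = (1 - 0.1348) * 100 = 86.5%

86.5%


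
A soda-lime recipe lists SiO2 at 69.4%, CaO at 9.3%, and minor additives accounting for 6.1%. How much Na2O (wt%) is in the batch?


Pieces sum to 100%:
  Na2O = 100 - (SiO2 + CaO + others)
  Na2O = 100 - (69.4 + 9.3 + 6.1) = 15.2%

15.2%


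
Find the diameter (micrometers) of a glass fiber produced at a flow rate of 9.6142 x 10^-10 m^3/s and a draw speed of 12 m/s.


Cross-sectional area from continuity:
  A = Q / v = 9.6142 x 10^-10 / 12 = 8.011833 x 10^-11 m^2
Diameter from circular cross-section:
  d = sqrt(4A / pi) * 10^6 (m -> um)
  d = sqrt(4 * 8.011833 x 10^-11 / pi) * 10^6 = 10.1 um

10.1 um


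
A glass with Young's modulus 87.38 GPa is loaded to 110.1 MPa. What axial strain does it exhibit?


Rearrange E = sigma / epsilon:
  epsilon = sigma / E
  E (MPa) = 87.38 * 1000 = 87380
  epsilon = 110.1 / 87380 = 0.00126

0.00126


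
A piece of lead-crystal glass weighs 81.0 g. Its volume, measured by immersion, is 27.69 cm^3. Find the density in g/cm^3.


Use the definition of density:
  rho = mass / volume
  rho = 81.0 / 27.69 = 2.925 g/cm^3

2.925 g/cm^3


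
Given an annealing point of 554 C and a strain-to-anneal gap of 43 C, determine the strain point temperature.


Strain point = annealing point - difference:
  T_strain = 554 - 43 = 511 C

511 C


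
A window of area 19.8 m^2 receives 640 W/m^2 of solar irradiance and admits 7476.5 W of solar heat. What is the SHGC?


Rearrange Q = Area * SHGC * Irradiance:
  SHGC = Q / (Area * Irradiance)
  SHGC = 7476.5 / (19.8 * 640) = 0.59

0.59


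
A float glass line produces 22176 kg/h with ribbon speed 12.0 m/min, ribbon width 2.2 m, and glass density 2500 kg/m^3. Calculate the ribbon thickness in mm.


Ribbon cross-section from mass balance:
  Volume rate = throughput / density = 22176 / 2500 = 8.8704 m^3/h
  thickness = volume rate / (speed * 60 * width), i.e.
  thickness = throughput / (60 * speed * width * density) * 1000
  thickness = 22176 / (60 * 12.0 * 2.2 * 2500) * 1000 = 5.6 mm

5.6 mm


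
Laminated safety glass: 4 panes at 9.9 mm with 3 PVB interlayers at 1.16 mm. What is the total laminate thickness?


Total thickness = glass contribution + PVB contribution
  Glass: 4 * 9.9 = 39.6 mm
  PVB: 3 * 1.16 = 3.48 mm
  Total = 39.6 + 3.48 = 43.08 mm

43.08 mm


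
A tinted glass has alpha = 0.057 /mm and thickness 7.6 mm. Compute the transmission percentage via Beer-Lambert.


Beer-Lambert law: T = exp(-alpha * thickness)
  exponent = -0.057 * 7.6 = -0.4332
  T = exp(-0.4332) = 0.6484
  Percentage = 0.6484 * 100 = 64.84%

64.84%


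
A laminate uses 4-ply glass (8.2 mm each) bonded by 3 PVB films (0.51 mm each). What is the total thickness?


Total thickness = glass contribution + PVB contribution
  Glass: 4 * 8.2 = 32.8 mm
  PVB: 3 * 0.51 = 1.53 mm
  Total = 32.8 + 1.53 = 34.33 mm

34.33 mm


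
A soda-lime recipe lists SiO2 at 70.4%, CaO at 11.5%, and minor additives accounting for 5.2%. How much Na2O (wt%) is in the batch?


Pieces sum to 100%:
  Na2O = 100 - (SiO2 + CaO + others)
  Na2O = 100 - (70.4 + 11.5 + 5.2) = 12.9%

12.9%


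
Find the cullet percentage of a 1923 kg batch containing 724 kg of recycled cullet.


Cullet ratio = (cullet mass / total batch mass) * 100
  Ratio = 724 / 1923 * 100 = 37.65%

37.65%


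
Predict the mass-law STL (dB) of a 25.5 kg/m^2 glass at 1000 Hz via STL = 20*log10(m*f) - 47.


Mass law: STL = 20 * log10(m * f) - 47
  m * f = 25.5 * 1000 = 25500
  log10(25500) = 4.40654
  STL = 20 * 4.40654 - 47 = 88.1308 - 47 = 41.1 dB

41.1 dB


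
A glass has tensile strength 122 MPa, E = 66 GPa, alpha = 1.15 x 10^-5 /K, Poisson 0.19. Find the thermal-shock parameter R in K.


Thermal shock resistance: R = sigma * (1 - nu) / (E * alpha)
  Numerator = 122 * (1 - 0.19) = 98.82
  Denominator = 66 * 1000 * (1.15 x 10^-5) = 0.759
  R = 98.82 / 0.759 = 130.2 K

130.2 K


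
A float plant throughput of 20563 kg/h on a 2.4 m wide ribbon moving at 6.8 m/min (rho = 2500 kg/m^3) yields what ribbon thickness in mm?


Ribbon cross-section from mass balance:
  Volume rate = throughput / density = 20563 / 2500 = 8.2252 m^3/h
  thickness = volume rate / (speed * 60 * width), i.e.
  thickness = throughput / (60 * speed * width * density) * 1000
  thickness = 20563 / (60 * 6.8 * 2.4 * 2500) * 1000 = 8.4 mm

8.4 mm


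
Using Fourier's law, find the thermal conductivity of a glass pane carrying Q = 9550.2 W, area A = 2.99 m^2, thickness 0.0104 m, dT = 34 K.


Fourier's law rearranged: k = Q * t / (A * dT)
  Numerator = 9550.2 * 0.0104 = 99.32208
  Denominator = 2.99 * 34 = 101.66
  k = 99.32208 / 101.66 = 0.977 W/mK

0.977 W/mK


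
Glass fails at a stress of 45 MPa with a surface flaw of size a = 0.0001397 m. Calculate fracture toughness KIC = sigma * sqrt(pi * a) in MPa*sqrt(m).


Fracture toughness: KIC = sigma * sqrt(pi * a)
  pi * a = pi * 0.0001397 = 0.00043888
  sqrt(pi * a) = 0.020949
  KIC = 45 * 0.020949 = 0.943 MPa*sqrt(m)

0.943 MPa*sqrt(m)


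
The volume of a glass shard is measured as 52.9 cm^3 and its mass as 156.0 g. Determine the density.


Use the definition of density:
  rho = mass / volume
  rho = 156.0 / 52.9 = 2.949 g/cm^3

2.949 g/cm^3


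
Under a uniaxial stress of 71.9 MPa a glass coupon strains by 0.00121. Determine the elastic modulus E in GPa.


Young's modulus: E = stress / strain
  E = 71.9 MPa / 0.00121 = 59421.49 MPa
Convert to GPa: 59421.49 / 1000 = 59.42 GPa

59.42 GPa


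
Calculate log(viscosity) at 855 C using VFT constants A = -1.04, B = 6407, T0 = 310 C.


VFT equation: log(eta) = A + B / (T - T0)
  T - T0 = 855 - 310 = 545
  B / (T - T0) = 6407 / 545 = 11.756
  log(eta) = -1.04 + 11.756 = 10.716

10.716


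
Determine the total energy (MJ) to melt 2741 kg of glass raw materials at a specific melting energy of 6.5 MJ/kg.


Total energy = mass * specific energy
  E = 2741 * 6.5 = 17816.5 MJ

17816.5 MJ


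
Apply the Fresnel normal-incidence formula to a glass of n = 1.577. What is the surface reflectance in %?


Fresnel reflectance at normal incidence:
  R = ((n - 1)/(n + 1))^2
  (n - 1)/(n + 1) = (1.577 - 1)/(1.577 + 1) = 0.223904
  R = 0.223904^2 = 0.050133
  R(%) = 0.050133 * 100 = 5.013%

5.013%


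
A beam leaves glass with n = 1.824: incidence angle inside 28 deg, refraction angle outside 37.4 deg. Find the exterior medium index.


Apply Snell's law: n1 * sin(theta1) = n2 * sin(theta2)
  n2 = n1 * sin(theta1) / sin(theta2)
  sin(28) = 0.469472
  sin(37.4) = 0.607376
  n2 = 1.824 * 0.469472 / 0.607376 = 1.4099

1.4099


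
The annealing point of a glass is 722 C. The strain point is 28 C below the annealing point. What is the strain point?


Strain point = annealing point - difference:
  T_strain = 722 - 28 = 694 C

694 C


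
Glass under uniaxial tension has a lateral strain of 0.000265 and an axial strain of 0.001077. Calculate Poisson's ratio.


Poisson's ratio: nu = lateral strain / axial strain
  nu = 0.000265 / 0.001077 = 0.2461

0.2461


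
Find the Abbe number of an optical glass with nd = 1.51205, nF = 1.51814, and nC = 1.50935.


Abbe number formula: Vd = (nd - 1) / (nF - nC)
  nd - 1 = 1.51205 - 1 = 0.51205
  nF - nC = 1.51814 - 1.50935 = 0.00879
  Vd = 0.51205 / 0.00879 = 58.25

58.25
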